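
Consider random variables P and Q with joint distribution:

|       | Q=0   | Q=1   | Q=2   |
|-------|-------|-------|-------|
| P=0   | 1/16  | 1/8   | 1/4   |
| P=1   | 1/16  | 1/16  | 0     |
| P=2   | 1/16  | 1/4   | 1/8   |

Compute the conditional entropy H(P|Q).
Marginal P(Q) (column sums):
  P(Q=0) = 1/16 + 1/16 + 1/16 = 3/16
  P(Q=1) = 1/8 + 1/16 + 1/4 = 7/16
  P(Q=2) = 1/4 + 0 + 1/8 = 3/8

H(P|Q) = -Σ P(P,Q)·log₂ P(P|Q), where P(P|Q) = P(P,Q) / P(Q)
  (cells with P(P,Q) = 0 contribute 0)
  (P=0,Q=0): P(P|Q) = (1/16)/(3/16) = 1/3;  -(1/16)·log₂(1/3) = 0.0991
  (P=0,Q=1): P(P|Q) = (1/8)/(7/16) = 2/7;  -(1/8)·log₂(2/7) = 0.2259
  (P=0,Q=2): P(P|Q) = (1/4)/(3/8) = 2/3;  -(1/4)·log₂(2/3) = 0.1462
  (P=1,Q=0): P(P|Q) = (1/16)/(3/16) = 1/3;  -(1/16)·log₂(1/3) = 0.0991
  (P=1,Q=1): P(P|Q) = (1/16)/(7/16) = 1/7;  -(1/16)·log₂(1/7) = 0.1755
  (P=2,Q=0): P(P|Q) = (1/16)/(3/16) = 1/3;  -(1/16)·log₂(1/3) = 0.0991
  (P=2,Q=1): P(P|Q) = (1/4)/(7/16) = 4/7;  -(1/4)·log₂(4/7) = 0.2018
  (P=2,Q=2): P(P|Q) = (1/8)/(3/8) = 1/3;  -(1/8)·log₂(1/3) = 0.1981
H(P|Q) = 0.0991 + 0.2259 + 0.1462 + 0.0991 + 0.1755 + 0.0991 + 0.2018 + 0.1981
  = 1.2448 bits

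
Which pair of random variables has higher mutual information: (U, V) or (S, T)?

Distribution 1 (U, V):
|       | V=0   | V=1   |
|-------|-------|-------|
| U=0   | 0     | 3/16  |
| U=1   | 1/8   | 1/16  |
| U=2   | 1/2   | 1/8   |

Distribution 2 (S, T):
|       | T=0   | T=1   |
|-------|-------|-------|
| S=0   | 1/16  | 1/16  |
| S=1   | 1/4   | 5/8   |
Distribution 1 (U, V):
Marginal P(U) (row sums):
  P(U=0) = 0 + 3/16 = 3/16
  P(U=1) = 1/8 + 1/16 = 3/16
  P(U=2) = 1/2 + 1/8 = 5/8
Marginal P(V) (column sums):
  P(V=0) = 0 + 1/8 + 1/2 = 5/8
  P(V=1) = 3/16 + 1/16 + 1/8 = 3/8

H(U) = -[(3/16)·log₂(3/16) + (3/16)·log₂(3/16) + (5/8)·log₂(5/8)]
  = 0.4528 + 0.4528 + 0.4238
  = 1.3294 bits
H(V) = -[(5/8)·log₂(5/8) + (3/8)·log₂(3/8)]
  = 0.4238 + 0.5306
  = 0.9544 bits
H(U,V) = -[(3/16)·log₂(3/16) + (1/8)·log₂(1/8) + (1/16)·log₂(1/16) + (1/2)·log₂(1/2) + (1/8)·log₂(1/8)]
  = 0.4528 + 0.3750 + 0.2500 + 0.5000 + 0.3750
  = 1.9528 bits

I(U;V) = H(U) + H(V) - H(U,V)
  = 1.3294 + 0.9544 - 1.9528
  = 0.3310 bits

Distribution 2 (S, T):
Marginal P(S) (row sums):
  P(S=0) = 1/16 + 1/16 = 1/8
  P(S=1) = 1/4 + 5/8 = 7/8
Marginal P(T) (column sums):
  P(T=0) = 1/16 + 1/4 = 5/16
  P(T=1) = 1/16 + 5/8 = 11/16

H(S) = -[(1/8)·log₂(1/8) + (7/8)·log₂(7/8)]
  = 0.3750 + 0.1686
  = 0.5436 bits
H(T) = -[(5/16)·log₂(5/16) + (11/16)·log₂(11/16)]
  = 0.5244 + 0.3716
  = 0.8960 bits
H(S,T) = -[(1/16)·log₂(1/16) + (1/16)·log₂(1/16) + (1/4)·log₂(1/4) + (5/8)·log₂(5/8)]
  = 0.2500 + 0.2500 + 0.5000 + 0.4238
  = 1.4238 bits

I(S;T) = H(S) + H(T) - H(S,T)
  = 0.5436 + 0.8960 - 1.4238
  = 0.0158 bits

I(U;V) = 0.3310 bits > I(S;T) = 0.0158 bits, so (U, V) has the higher mutual information (stronger dependence).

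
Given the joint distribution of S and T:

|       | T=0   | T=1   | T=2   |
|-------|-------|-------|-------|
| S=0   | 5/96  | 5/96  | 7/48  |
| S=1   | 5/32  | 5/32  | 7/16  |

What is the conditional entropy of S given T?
Marginal P(T) (column sums):
  P(T=0) = 5/96 + 5/32 = 5/24
  P(T=1) = 5/96 + 5/32 = 5/24
  P(T=2) = 7/48 + 7/16 = 7/12

H(S|T) = -Σ P(S,T)·log₂ P(S|T), where P(S|T) = P(S,T) / P(T)
  (S=0,T=0): P(S|T) = (5/96)/(5/24) = 1/4;  -(5/96)·log₂(1/4) = 0.1042
  (S=0,T=1): P(S|T) = (5/96)/(5/24) = 1/4;  -(5/96)·log₂(1/4) = 0.1042
  (S=0,T=2): P(S|T) = (7/48)/(7/12) = 1/4;  -(7/48)·log₂(1/4) = 0.2917
  (S=1,T=0): P(S|T) = (5/32)/(5/24) = 3/4;  -(5/32)·log₂(3/4) = 0.0648
  (S=1,T=1): P(S|T) = (5/32)/(5/24) = 3/4;  -(5/32)·log₂(3/4) = 0.0648
  (S=1,T=2): P(S|T) = (7/16)/(7/12) = 3/4;  -(7/16)·log₂(3/4) = 0.1816
H(S|T) = 0.1042 + 0.1042 + 0.2917 + 0.0648 + 0.0648 + 0.1816
  = 0.8113 bits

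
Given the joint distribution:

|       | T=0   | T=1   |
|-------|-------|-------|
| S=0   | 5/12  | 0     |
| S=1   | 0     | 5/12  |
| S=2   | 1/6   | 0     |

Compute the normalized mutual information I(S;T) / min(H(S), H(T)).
Marginal P(S) (row sums):
  P(S=0) = 5/12 + 0 = 5/12
  P(S=1) = 0 + 5/12 = 5/12
  P(S=2) = 1/6 + 0 = 1/6
Marginal P(T) (column sums):
  P(T=0) = 5/12 + 0 + 1/6 = 7/12
  P(T=1) = 0 + 5/12 + 0 = 5/12

H(S) = -[(5/12)·log₂(5/12) + (5/12)·log₂(5/12) + (1/6)·log₂(1/6)]
  = 0.5263 + 0.5263 + 0.4308
  = 1.4834 bits
H(T) = -[(7/12)·log₂(7/12) + (5/12)·log₂(5/12)]
  = 0.4536 + 0.5263
  = 0.9799 bits
H(S,T) = -[(5/12)·log₂(5/12) + (5/12)·log₂(5/12) + (1/6)·log₂(1/6)]
  = 0.5263 + 0.5263 + 0.4308
  = 1.4834 bits

I(S;T) = H(S) + H(T) - H(S,T)
  = 1.4834 + 0.9799 - 1.4834
  = 0.9799 bits

min(H(S), H(T)) = min(1.4834, 0.9799) = 0.9799 bits
Normalized MI = 0.9799 / 0.9799 = 1.0000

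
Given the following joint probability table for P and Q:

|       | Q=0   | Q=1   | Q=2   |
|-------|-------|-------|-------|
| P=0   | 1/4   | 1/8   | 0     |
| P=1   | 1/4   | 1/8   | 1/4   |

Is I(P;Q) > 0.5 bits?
Marginal P(P) (row sums):
  P(P=0) = 1/4 + 1/8 + 0 = 3/8
  P(P=1) = 1/4 + 1/8 + 1/4 = 5/8
Marginal P(Q) (column sums):
  P(Q=0) = 1/4 + 1/4 = 1/2
  P(Q=1) = 1/8 + 1/8 = 1/4
  P(Q=2) = 0 + 1/4 = 1/4

H(P) = -[(3/8)·log₂(3/8) + (5/8)·log₂(5/8)]
  = 0.5306 + 0.4238
  = 0.9544 bits
H(Q) = -[(1/2)·log₂(1/2) + (1/4)·log₂(1/4) + (1/4)·log₂(1/4)]
  = 0.5000 + 0.5000 + 0.5000
  = 1.5000 bits
H(P,Q) = -[(1/4)·log₂(1/4) + (1/8)·log₂(1/8) + (1/4)·log₂(1/4) + (1/8)·log₂(1/8) + (1/4)·log₂(1/4)]
  = 0.5000 + 0.3750 + 0.5000 + 0.3750 + 0.5000
  = 2.2500 bits

I(P;Q) = H(P) + H(Q) - H(P,Q)
  = 0.9544 + 1.5000 - 2.2500
  = 0.2044 bits

No. I(P;Q) = 0.2044 bits, which is ≤ 0.5 bits.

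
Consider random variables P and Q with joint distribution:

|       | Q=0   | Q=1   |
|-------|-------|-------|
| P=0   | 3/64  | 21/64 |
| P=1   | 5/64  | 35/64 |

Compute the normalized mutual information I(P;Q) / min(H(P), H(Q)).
Marginal P(P) (row sums):
  P(P=0) = 3/64 + 21/64 = 3/8
  P(P=1) = 5/64 + 35/64 = 5/8
Marginal P(Q) (column sums):
  P(Q=0) = 3/64 + 5/64 = 1/8
  P(Q=1) = 21/64 + 35/64 = 7/8

H(P) = -[(3/8)·log₂(3/8) + (5/8)·log₂(5/8)]
  = 0.5306 + 0.4238
  = 0.9544 bits
H(Q) = -[(1/8)·log₂(1/8) + (7/8)·log₂(7/8)]
  = 0.3750 + 0.1686
  = 0.5436 bits
H(P,Q) = -[(3/64)·log₂(3/64) + (21/64)·log₂(21/64) + (5/64)·log₂(5/64) + (35/64)·log₂(35/64)]
  = 0.2070 + 0.5275 + 0.2873 + 0.4762
  = 1.4980 bits

I(P;Q) = H(P) + H(Q) - H(P,Q)
  = 0.9544 + 0.5436 - 1.4980
  = 0.0000 bits

min(H(P), H(Q)) = min(0.9544, 0.5436) = 0.5436 bits
Normalized MI = 0.0000 / 0.5436 = 0.0000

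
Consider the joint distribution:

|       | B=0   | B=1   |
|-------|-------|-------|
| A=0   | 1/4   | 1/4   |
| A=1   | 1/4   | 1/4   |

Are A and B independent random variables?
Marginal P(A) (row sums):
  P(A=0) = 1/4 + 1/4 = 1/2
  P(A=1) = 1/4 + 1/4 = 1/2
Marginal P(B) (column sums):
  P(B=0) = 1/4 + 1/4 = 1/2
  P(B=1) = 1/4 + 1/4 = 1/2

A and B are independent iff P(A=i,B=j) = P(A=i)·P(B=j) for every cell.
  P(A=0)·P(B=0) = 1/2 × 1/2 = 1/4 = P(A=0,B=0) ✓
  P(A=0)·P(B=1) = 1/2 × 1/2 = 1/4 = P(A=0,B=1) ✓
  P(A=1)·P(B=0) = 1/2 × 1/2 = 1/4 = P(A=1,B=0) ✓
  P(A=1)·P(B=1) = 1/2 × 1/2 = 1/4 = P(A=1,B=1) ✓

Yes, A and B are independent: every cell factors, so I(A;B) = 0 bits.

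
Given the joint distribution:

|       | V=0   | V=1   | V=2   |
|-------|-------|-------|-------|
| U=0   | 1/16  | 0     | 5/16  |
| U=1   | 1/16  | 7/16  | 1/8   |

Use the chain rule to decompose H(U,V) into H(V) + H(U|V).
By the chain rule: H(U,V) = H(V) + H(U|V)

Marginal P(V) (column sums):
  P(V=0) = 1/16 + 1/16 = 1/8
  P(V=1) = 0 + 7/16 = 7/16
  P(V=2) = 5/16 + 1/8 = 7/16
H(V) = -[(1/8)·log₂(1/8) + (7/16)·log₂(7/16) + (7/16)·log₂(7/16)]
  = 0.3750 + 0.5218 + 0.5218
  = 1.4186 bits
H(U|V) = -Σ P(U,V)·log₂ P(U|V), where P(U|V) = P(U,V) / P(V)
  (cells with P(U,V) = 0 contribute 0)
  (U=0,V=0): P(U|V) = (1/16)/(1/8) = 1/2;  -(1/16)·log₂(1/2) = 0.0625
  (U=0,V=2): P(U|V) = (5/16)/(7/16) = 5/7;  -(5/16)·log₂(5/7) = 0.1517
  (U=1,V=0): P(U|V) = (1/16)/(1/8) = 1/2;  -(1/16)·log₂(1/2) = 0.0625
  (U=1,V=1): P(U|V) = (7/16)/(7/16) = 1;  -(7/16)·log₂(1) = 0.0000
  (U=1,V=2): P(U|V) = (1/8)/(7/16) = 2/7;  -(1/8)·log₂(2/7) = 0.2259
H(U|V) = 0.0625 + 0.1517 + 0.0625 + 0.0000 + 0.2259
  = 0.5026 bits

H(U,V) = H(V) + H(U|V) = 1.4186 + 0.5026 = 1.9212 bits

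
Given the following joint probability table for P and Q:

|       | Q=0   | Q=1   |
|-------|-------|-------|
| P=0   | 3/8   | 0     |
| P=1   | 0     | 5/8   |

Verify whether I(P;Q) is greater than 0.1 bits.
Marginal P(P) (row sums):
  P(P=0) = 3/8 + 0 = 3/8
  P(P=1) = 0 + 5/8 = 5/8
Marginal P(Q) (column sums):
  P(Q=0) = 3/8 + 0 = 3/8
  P(Q=1) = 0 + 5/8 = 5/8

H(P) = -[(3/8)·log₂(3/8) + (5/8)·log₂(5/8)]
  = 0.5306 + 0.4238
  = 0.9544 bits
H(Q) = -[(3/8)·log₂(3/8) + (5/8)·log₂(5/8)]
  = 0.5306 + 0.4238
  = 0.9544 bits
H(P,Q) = -[(3/8)·log₂(3/8) + (5/8)·log₂(5/8)]
  = 0.5306 + 0.4238
  = 0.9544 bits

I(P;Q) = H(P) + H(Q) - H(P,Q)
  = 0.9544 + 0.9544 - 0.9544
  = 0.9544 bits

Yes. I(P;Q) = 0.9544 bits, which is > 0.1 bits.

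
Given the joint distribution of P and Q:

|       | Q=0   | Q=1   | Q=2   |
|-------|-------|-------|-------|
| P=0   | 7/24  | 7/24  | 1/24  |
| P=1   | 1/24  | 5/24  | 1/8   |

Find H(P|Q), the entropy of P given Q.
Marginal P(Q) (column sums):
  P(Q=0) = 7/24 + 1/24 = 1/3
  P(Q=1) = 7/24 + 5/24 = 1/2
  P(Q=2) = 1/24 + 1/8 = 1/6

H(P|Q) = -Σ P(P,Q)·log₂ P(P|Q), where P(P|Q) = P(P,Q) / P(Q)
  (P=0,Q=0): P(P|Q) = (7/24)/(1/3) = 7/8;  -(7/24)·log₂(7/8) = 0.0562
  (P=0,Q=1): P(P|Q) = (7/24)/(1/2) = 7/12;  -(7/24)·log₂(7/12) = 0.2268
  (P=0,Q=2): P(P|Q) = (1/24)/(1/6) = 1/4;  -(1/24)·log₂(1/4) = 0.0833
  (P=1,Q=0): P(P|Q) = (1/24)/(1/3) = 1/8;  -(1/24)·log₂(1/8) = 0.1250
  (P=1,Q=1): P(P|Q) = (5/24)/(1/2) = 5/12;  -(5/24)·log₂(5/12) = 0.2631
  (P=1,Q=2): P(P|Q) = (1/8)/(1/6) = 3/4;  -(1/8)·log₂(3/4) = 0.0519
H(P|Q) = 0.0562 + 0.2268 + 0.0833 + 0.1250 + 0.2631 + 0.0519
  = 0.8063 bits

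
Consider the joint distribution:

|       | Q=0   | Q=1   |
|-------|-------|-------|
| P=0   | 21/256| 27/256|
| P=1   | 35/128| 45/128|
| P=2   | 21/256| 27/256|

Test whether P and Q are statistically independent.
Marginal P(P) (row sums):
  P(P=0) = 21/256 + 27/256 = 3/16
  P(P=1) = 35/128 + 45/128 = 5/8
  P(P=2) = 21/256 + 27/256 = 3/16
Marginal P(Q) (column sums):
  P(Q=0) = 21/256 + 35/128 + 21/256 = 7/16
  P(Q=1) = 27/256 + 45/128 + 27/256 = 9/16

P and Q are independent iff P(P=i,Q=j) = P(P=i)·P(Q=j) for every cell.
  P(P=0)·P(Q=0) = 3/16 × 7/16 = 21/256 = P(P=0,Q=0) ✓
  P(P=0)·P(Q=1) = 3/16 × 9/16 = 27/256 = P(P=0,Q=1) ✓
  P(P=1)·P(Q=0) = 5/8 × 7/16 = 35/128 = P(P=1,Q=0) ✓
  P(P=1)·P(Q=1) = 5/8 × 9/16 = 45/128 = P(P=1,Q=1) ✓
  P(P=2)·P(Q=0) = 3/16 × 7/16 = 21/256 = P(P=2,Q=0) ✓
  P(P=2)·P(Q=1) = 3/16 × 9/16 = 27/256 = P(P=2,Q=1) ✓

Yes, P and Q are independent: every cell factors, so I(P;Q) = 0 bits.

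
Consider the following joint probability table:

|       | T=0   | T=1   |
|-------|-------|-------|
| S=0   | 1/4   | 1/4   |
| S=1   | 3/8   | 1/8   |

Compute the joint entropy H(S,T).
H(S,T) = -Σ P(S,T) log₂ P(S,T), summed over the non-zero cells:
H(S,T) = -[(1/4)·log₂(1/4) + (1/4)·log₂(1/4) + (3/8)·log₂(3/8) + (1/8)·log₂(1/8)]
  = 0.5000 + 0.5000 + 0.5306 + 0.3750
  = 1.9056 bits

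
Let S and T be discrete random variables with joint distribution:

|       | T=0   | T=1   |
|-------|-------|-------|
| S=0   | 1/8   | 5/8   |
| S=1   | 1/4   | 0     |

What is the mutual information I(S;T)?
Marginal P(S) (row sums):
  P(S=0) = 1/8 + 5/8 = 3/4
  P(S=1) = 1/4 + 0 = 1/4
Marginal P(T) (column sums):
  P(T=0) = 1/8 + 1/4 = 3/8
  P(T=1) = 5/8 + 0 = 5/8

H(S) = -[(3/4)·log₂(3/4) + (1/4)·log₂(1/4)]
  = 0.3113 + 0.5000
  = 0.8113 bits
H(T) = -[(3/8)·log₂(3/8) + (5/8)·log₂(5/8)]
  = 0.5306 + 0.4238
  = 0.9544 bits
H(S,T) = -[(1/8)·log₂(1/8) + (5/8)·log₂(5/8) + (1/4)·log₂(1/4)]
  = 0.3750 + 0.4238 + 0.5000
  = 1.2988 bits

I(S;T) = H(S) + H(T) - H(S,T)
  = 0.8113 + 0.9544 - 1.2988
  = 0.4669 bits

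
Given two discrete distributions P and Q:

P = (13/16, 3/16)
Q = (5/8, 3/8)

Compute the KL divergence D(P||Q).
D(P||Q) = Σ P(i) log₂(P(i)/Q(i))
  i=0: (13/16) × log₂((13/16)/(5/8)) = (13/16) × log₂(13/10) = 0.3075
  i=1: (3/16) × log₂((3/16)/(3/8)) = (3/16) × log₂(1/2) = -0.1875
D(P||Q) = 0.3075 - 0.1875
  = 0.1200 bits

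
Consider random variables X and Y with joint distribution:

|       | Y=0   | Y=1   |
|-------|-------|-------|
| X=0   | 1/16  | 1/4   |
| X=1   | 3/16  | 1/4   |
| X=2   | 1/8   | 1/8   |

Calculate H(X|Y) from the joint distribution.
Marginal P(Y) (column sums):
  P(Y=0) = 1/16 + 3/16 + 1/8 = 3/8
  P(Y=1) = 1/4 + 1/4 + 1/8 = 5/8

H(X|Y) = -Σ P(X,Y)·log₂ P(X|Y), where P(X|Y) = P(X,Y) / P(Y)
  (X=0,Y=0): P(X|Y) = (1/16)/(3/8) = 1/6;  -(1/16)·log₂(1/6) = 0.1616
  (X=0,Y=1): P(X|Y) = (1/4)/(5/8) = 2/5;  -(1/4)·log₂(2/5) = 0.3305
  (X=1,Y=0): P(X|Y) = (3/16)/(3/8) = 1/2;  -(3/16)·log₂(1/2) = 0.1875
  (X=1,Y=1): P(X|Y) = (1/4)/(5/8) = 2/5;  -(1/4)·log₂(2/5) = 0.3305
  (X=2,Y=0): P(X|Y) = (1/8)/(3/8) = 1/3;  -(1/8)·log₂(1/3) = 0.1981
  (X=2,Y=1): P(X|Y) = (1/8)/(5/8) = 1/5;  -(1/8)·log₂(1/5) = 0.2902
H(X|Y) = 0.1616 + 0.3305 + 0.1875 + 0.3305 + 0.1981 + 0.2902
  = 1.4984 bits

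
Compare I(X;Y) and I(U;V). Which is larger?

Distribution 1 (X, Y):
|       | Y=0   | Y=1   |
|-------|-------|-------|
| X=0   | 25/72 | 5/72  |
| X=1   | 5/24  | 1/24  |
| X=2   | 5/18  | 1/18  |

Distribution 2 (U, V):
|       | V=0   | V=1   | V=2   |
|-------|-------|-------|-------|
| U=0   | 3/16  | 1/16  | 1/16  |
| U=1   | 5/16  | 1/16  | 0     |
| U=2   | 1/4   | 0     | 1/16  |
Distribution 1 (X, Y):
Marginal P(X) (row sums):
  P(X=0) = 25/72 + 5/72 = 5/12
  P(X=1) = 5/24 + 1/24 = 1/4
  P(X=2) = 5/18 + 1/18 = 1/3
Marginal P(Y) (column sums):
  P(Y=0) = 25/72 + 5/24 + 5/18 = 5/6
  P(Y=1) = 5/72 + 1/24 + 1/18 = 1/6

H(X) = -[(5/12)·log₂(5/12) + (1/4)·log₂(1/4) + (1/3)·log₂(1/3)]
  = 0.5263 + 0.5000 + 0.5283
  = 1.5546 bits
H(Y) = -[(5/6)·log₂(5/6) + (1/6)·log₂(1/6)]
  = 0.2192 + 0.4308
  = 0.6500 bits
H(X,Y) = -[(25/72)·log₂(25/72) + (5/72)·log₂(5/72) + (5/24)·log₂(5/24) + (1/24)·log₂(1/24) + (5/18)·log₂(5/18) + (1/18)·log₂(1/18)]
  = 0.5299 + 0.2672 + 0.4715 + 0.1910 + 0.5133 + 0.2317
  = 2.2046 bits

I(X;Y) = H(X) + H(Y) - H(X,Y)
  = 1.5546 + 0.6500 - 2.2046
  = 0.0000 bits

Distribution 2 (U, V):
Marginal P(U) (row sums):
  P(U=0) = 3/16 + 1/16 + 1/16 = 5/16
  P(U=1) = 5/16 + 1/16 + 0 = 3/8
  P(U=2) = 1/4 + 0 + 1/16 = 5/16
Marginal P(V) (column sums):
  P(V=0) = 3/16 + 5/16 + 1/4 = 3/4
  P(V=1) = 1/16 + 1/16 + 0 = 1/8
  P(V=2) = 1/16 + 0 + 1/16 = 1/8

H(U) = -[(5/16)·log₂(5/16) + (3/8)·log₂(3/8) + (5/16)·log₂(5/16)]
  = 0.5244 + 0.5306 + 0.5244
  = 1.5794 bits
H(V) = -[(3/4)·log₂(3/4) + (1/8)·log₂(1/8) + (1/8)·log₂(1/8)]
  = 0.3113 + 0.3750 + 0.3750
  = 1.0613 bits
H(U,V) = -[(3/16)·log₂(3/16) + (1/16)·log₂(1/16) + (1/16)·log₂(1/16) + (5/16)·log₂(5/16) + (1/16)·log₂(1/16) + (1/4)·log₂(1/4) + (1/16)·log₂(1/16)]
  = 0.4528 + 0.2500 + 0.2500 + 0.5244 + 0.2500 + 0.5000 + 0.2500
  = 2.4772 bits

I(U;V) = H(U) + H(V) - H(U,V)
  = 1.5794 + 1.0613 - 2.4772
  = 0.1635 bits

I(U;V) = 0.1635 bits > I(X;Y) = 0.0000 bits, so (U, V) has the higher mutual information (stronger dependence).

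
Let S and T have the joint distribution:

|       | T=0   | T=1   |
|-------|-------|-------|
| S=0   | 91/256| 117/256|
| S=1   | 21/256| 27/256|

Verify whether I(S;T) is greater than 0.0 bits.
Marginal P(S) (row sums):
  P(S=0) = 91/256 + 117/256 = 13/16
  P(S=1) = 21/256 + 27/256 = 3/16
Marginal P(T) (column sums):
  P(T=0) = 91/256 + 21/256 = 7/16
  P(T=1) = 117/256 + 27/256 = 9/16

H(S) = -[(13/16)·log₂(13/16) + (3/16)·log₂(3/16)]
  = 0.2434 + 0.4528
  = 0.6962 bits
H(T) = -[(7/16)·log₂(7/16) + (9/16)·log₂(9/16)]
  = 0.5218 + 0.4669
  = 0.9887 bits
H(S,T) = -[(91/256)·log₂(91/256) + (117/256)·log₂(117/256) + (21/256)·log₂(21/256) + (27/256)·log₂(27/256)]
  = 0.5304 + 0.5163 + 0.2959 + 0.3423
  = 1.6849 bits

I(S;T) = H(S) + H(T) - H(S,T)
  = 0.6962 + 0.9887 - 1.6849
  = 0.0000 bits

No. I(S;T) = 0.0000 bits, which is ≤ 0.0 bits.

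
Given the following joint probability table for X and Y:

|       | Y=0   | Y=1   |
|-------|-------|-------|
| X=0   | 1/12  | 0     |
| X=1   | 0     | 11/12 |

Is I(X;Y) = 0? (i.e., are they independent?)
Marginal P(X) (row sums):
  P(X=0) = 1/12 + 0 = 1/12
  P(X=1) = 0 + 11/12 = 11/12
Marginal P(Y) (column sums):
  P(Y=0) = 1/12 + 0 = 1/12
  P(Y=1) = 0 + 11/12 = 11/12

X and Y are independent iff P(X=i,Y=j) = P(X=i)·P(Y=j) for every cell.
  P(X=0)·P(Y=0) = 1/12 × 1/12 = 1/144, but P(X=0,Y=0) = 1/12 ✗

No, X and Y are not independent. Quantitatively, I(X;Y) > 0:

H(X) = -[(1/12)·log₂(1/12) + (11/12)·log₂(11/12)]
  = 0.2987 + 0.1151
  = 0.4138 bits
H(Y) = -[(1/12)·log₂(1/12) + (11/12)·log₂(11/12)]
  = 0.2987 + 0.1151
  = 0.4138 bits
H(X,Y) = -[(1/12)·log₂(1/12) + (11/12)·log₂(11/12)]
  = 0.2987 + 0.1151
  = 0.4138 bits
I(X;Y) = H(X) + H(Y) - H(X,Y) = 0.4138 + 0.4138 - 0.4138 = 0.4138 bits > 0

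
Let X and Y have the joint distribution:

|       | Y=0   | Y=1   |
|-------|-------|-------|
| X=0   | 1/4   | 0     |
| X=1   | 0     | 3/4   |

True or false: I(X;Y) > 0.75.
Marginal P(X) (row sums):
  P(X=0) = 1/4 + 0 = 1/4
  P(X=1) = 0 + 3/4 = 3/4
Marginal P(Y) (column sums):
  P(Y=0) = 1/4 + 0 = 1/4
  P(Y=1) = 0 + 3/4 = 3/4

H(X) = -[(1/4)·log₂(1/4) + (3/4)·log₂(3/4)]
  = 0.5000 + 0.3113
  = 0.8113 bits
H(Y) = -[(1/4)·log₂(1/4) + (3/4)·log₂(3/4)]
  = 0.5000 + 0.3113
  = 0.8113 bits
H(X,Y) = -[(1/4)·log₂(1/4) + (3/4)·log₂(3/4)]
  = 0.5000 + 0.3113
  = 0.8113 bits

I(X;Y) = H(X) + H(Y) - H(X,Y)
  = 0.8113 + 0.8113 - 0.8113
  = 0.8113 bits

True. I(X;Y) = 0.8113 bits, which is > 0.75 bits.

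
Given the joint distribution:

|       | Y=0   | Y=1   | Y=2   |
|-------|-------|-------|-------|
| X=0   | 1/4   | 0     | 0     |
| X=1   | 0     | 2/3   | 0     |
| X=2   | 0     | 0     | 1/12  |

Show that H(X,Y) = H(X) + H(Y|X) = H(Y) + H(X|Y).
Marginal P(X) (row sums):
  P(X=0) = 1/4 + 0 + 0 = 1/4
  P(X=1) = 0 + 2/3 + 0 = 2/3
  P(X=2) = 0 + 0 + 1/12 = 1/12
Marginal P(Y) (column sums):
  P(Y=0) = 1/4 + 0 + 0 = 1/4
  P(Y=1) = 0 + 2/3 + 0 = 2/3
  P(Y=2) = 0 + 0 + 1/12 = 1/12

Decomposition 1: H(X) + H(Y|X)
H(X) = -[(1/4)·log₂(1/4) + (2/3)·log₂(2/3) + (1/12)·log₂(1/12)]
  = 0.5000 + 0.3900 + 0.2987
  = 1.1887 bits
H(Y|X) = -Σ P(X,Y)·log₂ P(Y|X), where P(Y|X) = P(X,Y) / P(X)
  (cells with P(X,Y) = 0 contribute 0)
  (X=0,Y=0): P(Y|X) = (1/4)/(1/4) = 1;  -(1/4)·log₂(1) = 0.0000
  (X=1,Y=1): P(Y|X) = (2/3)/(2/3) = 1;  -(2/3)·log₂(1) = 0.0000
  (X=2,Y=2): P(Y|X) = (1/12)/(1/12) = 1;  -(1/12)·log₂(1) = 0.0000
H(Y|X) = 0.0000 + 0.0000 + 0.0000
  = 0.0000 bits
H(X) + H(Y|X) = 1.1887 + 0.0000 = 1.1887 bits

Decomposition 2: H(Y) + H(X|Y)
H(Y) = -[(1/4)·log₂(1/4) + (2/3)·log₂(2/3) + (1/12)·log₂(1/12)]
  = 0.5000 + 0.3900 + 0.2987
  = 1.1887 bits
H(X|Y) = -Σ P(X,Y)·log₂ P(X|Y), where P(X|Y) = P(X,Y) / P(Y)
  (cells with P(X,Y) = 0 contribute 0)
  (X=0,Y=0): P(X|Y) = (1/4)/(1/4) = 1;  -(1/4)·log₂(1) = 0.0000
  (X=1,Y=1): P(X|Y) = (2/3)/(2/3) = 1;  -(2/3)·log₂(1) = 0.0000
  (X=2,Y=2): P(X|Y) = (1/12)/(1/12) = 1;  -(1/12)·log₂(1) = 0.0000
H(X|Y) = 0.0000 + 0.0000 + 0.0000
  = 0.0000 bits
H(Y) + H(X|Y) = 1.1887 + 0.0000 = 1.1887 bits

Direct computation of the joint entropy:
H(X,Y) = -[(1/4)·log₂(1/4) + (2/3)·log₂(2/3) + (1/12)·log₂(1/12)]
  = 0.5000 + 0.3900 + 0.2987
  = 1.1887 bits

All three agree: H(X,Y) = 1.1887 bits ✓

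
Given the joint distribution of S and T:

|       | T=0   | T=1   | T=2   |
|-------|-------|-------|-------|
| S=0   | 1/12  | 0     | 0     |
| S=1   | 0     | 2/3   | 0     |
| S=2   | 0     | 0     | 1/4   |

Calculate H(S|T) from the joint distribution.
Marginal P(T) (column sums):
  P(T=0) = 1/12 + 0 + 0 = 1/12
  P(T=1) = 0 + 2/3 + 0 = 2/3
  P(T=2) = 0 + 0 + 1/4 = 1/4

H(S|T) = -Σ P(S,T)·log₂ P(S|T), where P(S|T) = P(S,T) / P(T)
  (cells with P(S,T) = 0 contribute 0)
  (S=0,T=0): P(S|T) = (1/12)/(1/12) = 1;  -(1/12)·log₂(1) = 0.0000
  (S=1,T=1): P(S|T) = (2/3)/(2/3) = 1;  -(2/3)·log₂(1) = 0.0000
  (S=2,T=2): P(S|T) = (1/4)/(1/4) = 1;  -(1/4)·log₂(1) = 0.0000
H(S|T) = 0.0000 + 0.0000 + 0.0000
  = 0.0000 bits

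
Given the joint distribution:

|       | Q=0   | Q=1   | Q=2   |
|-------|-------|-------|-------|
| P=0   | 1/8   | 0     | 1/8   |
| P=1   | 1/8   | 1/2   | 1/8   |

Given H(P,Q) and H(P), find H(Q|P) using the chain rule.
From the chain rule: H(P,Q) = H(P) + H(Q|P)
Therefore: H(Q|P) = H(P,Q) - H(P)

H(P,Q) = -[(1/8)·log₂(1/8) + (1/8)·log₂(1/8) + (1/8)·log₂(1/8) + (1/2)·log₂(1/2) + (1/8)·log₂(1/8)]
  = 0.3750 + 0.3750 + 0.3750 + 0.5000 + 0.3750
  = 2.0000 bits
Marginal P(P) (row sums):
  P(P=0) = 1/8 + 0 + 1/8 = 1/4
  P(P=1) = 1/8 + 1/2 + 1/8 = 3/4
H(P) = -[(1/4)·log₂(1/4) + (3/4)·log₂(3/4)]
  = 0.5000 + 0.3113
  = 0.8113 bits

H(Q|P) = 2.0000 - 0.8113 = 1.1887 bits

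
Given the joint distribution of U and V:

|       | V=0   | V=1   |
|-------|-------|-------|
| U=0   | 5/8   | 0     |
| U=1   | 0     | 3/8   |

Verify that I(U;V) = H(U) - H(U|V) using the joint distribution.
Left side, from I(U;V) = H(U) + H(V) - H(U,V):
Marginal P(U) (row sums):
  P(U=0) = 5/8 + 0 = 5/8
  P(U=1) = 0 + 3/8 = 3/8
Marginal P(V) (column sums):
  P(V=0) = 5/8 + 0 = 5/8
  P(V=1) = 0 + 3/8 = 3/8

H(U) = -[(5/8)·log₂(5/8) + (3/8)·log₂(3/8)]
  = 0.4238 + 0.5306
  = 0.9544 bits
H(V) = -[(5/8)·log₂(5/8) + (3/8)·log₂(3/8)]
  = 0.4238 + 0.5306
  = 0.9544 bits
H(U,V) = -[(5/8)·log₂(5/8) + (3/8)·log₂(3/8)]
  = 0.4238 + 0.5306
  = 0.9544 bits

I(U;V) = H(U) + H(V) - H(U,V)
  = 0.9544 + 0.9544 - 0.9544
  = 0.9544 bits

Right side, with H(U|V) computed directly from the conditional probabilities:
H(U|V) = -Σ P(U,V)·log₂ P(U|V), where P(U|V) = P(U,V) / P(V)
  (cells with P(U,V) = 0 contribute 0)
  (U=0,V=0): P(U|V) = (5/8)/(5/8) = 1;  -(5/8)·log₂(1) = 0.0000
  (U=1,V=1): P(U|V) = (3/8)/(3/8) = 1;  -(3/8)·log₂(1) = 0.0000
H(U|V) = 0.0000 + 0.0000
  = 0.0000 bits
H(U) - H(U|V) = 0.9544 - 0.0000 = 0.9544 bits

Both sides equal 0.9544 bits, so I(U;V) = H(U) - H(U|V) ✓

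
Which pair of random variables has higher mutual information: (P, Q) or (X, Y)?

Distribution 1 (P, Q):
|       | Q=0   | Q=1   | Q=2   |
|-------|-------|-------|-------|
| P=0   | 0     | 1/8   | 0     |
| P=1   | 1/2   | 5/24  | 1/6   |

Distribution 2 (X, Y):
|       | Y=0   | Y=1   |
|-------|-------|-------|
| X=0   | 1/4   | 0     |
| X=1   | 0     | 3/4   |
Distribution 1 (P, Q):
Marginal P(P) (row sums):
  P(P=0) = 0 + 1/8 + 0 = 1/8
  P(P=1) = 1/2 + 5/24 + 1/6 = 7/8
Marginal P(Q) (column sums):
  P(Q=0) = 0 + 1/2 = 1/2
  P(Q=1) = 1/8 + 5/24 = 1/3
  P(Q=2) = 0 + 1/6 = 1/6

H(P) = -[(1/8)·log₂(1/8) + (7/8)·log₂(7/8)]
  = 0.3750 + 0.1686
  = 0.5436 bits
H(Q) = -[(1/2)·log₂(1/2) + (1/3)·log₂(1/3) + (1/6)·log₂(1/6)]
  = 0.5000 + 0.5283 + 0.4308
  = 1.4591 bits
H(P,Q) = -[(1/8)·log₂(1/8) + (1/2)·log₂(1/2) + (5/24)·log₂(5/24) + (1/6)·log₂(1/6)]
  = 0.3750 + 0.5000 + 0.4715 + 0.4308
  = 1.7773 bits

I(P;Q) = H(P) + H(Q) - H(P,Q)
  = 0.5436 + 1.4591 - 1.7773
  = 0.2254 bits

Distribution 2 (X, Y):
Marginal P(X) (row sums):
  P(X=0) = 1/4 + 0 = 1/4
  P(X=1) = 0 + 3/4 = 3/4
Marginal P(Y) (column sums):
  P(Y=0) = 1/4 + 0 = 1/4
  P(Y=1) = 0 + 3/4 = 3/4

H(X) = -[(1/4)·log₂(1/4) + (3/4)·log₂(3/4)]
  = 0.5000 + 0.3113
  = 0.8113 bits
H(Y) = -[(1/4)·log₂(1/4) + (3/4)·log₂(3/4)]
  = 0.5000 + 0.3113
  = 0.8113 bits
H(X,Y) = -[(1/4)·log₂(1/4) + (3/4)·log₂(3/4)]
  = 0.5000 + 0.3113
  = 0.8113 bits

I(X;Y) = H(X) + H(Y) - H(X,Y)
  = 0.8113 + 0.8113 - 0.8113
  = 0.8113 bits

I(X;Y) = 0.8113 bits > I(P;Q) = 0.2254 bits, so (X, Y) has the higher mutual information (stronger dependence).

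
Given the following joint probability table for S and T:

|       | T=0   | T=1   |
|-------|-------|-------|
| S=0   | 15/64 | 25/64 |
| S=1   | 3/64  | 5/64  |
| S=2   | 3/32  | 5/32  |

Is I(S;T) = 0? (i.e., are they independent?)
Marginal P(S) (row sums):
  P(S=0) = 15/64 + 25/64 = 5/8
  P(S=1) = 3/64 + 5/64 = 1/8
  P(S=2) = 3/32 + 5/32 = 1/4
Marginal P(T) (column sums):
  P(T=0) = 15/64 + 3/64 + 3/32 = 3/8
  P(T=1) = 25/64 + 5/64 + 5/32 = 5/8

S and T are independent iff P(S=i,T=j) = P(S=i)·P(T=j) for every cell.
  P(S=0)·P(T=0) = 5/8 × 3/8 = 15/64 = P(S=0,T=0) ✓
  P(S=0)·P(T=1) = 5/8 × 5/8 = 25/64 = P(S=0,T=1) ✓
  P(S=1)·P(T=0) = 1/8 × 3/8 = 3/64 = P(S=1,T=0) ✓
  P(S=1)·P(T=1) = 1/8 × 5/8 = 5/64 = P(S=1,T=1) ✓
  P(S=2)·P(T=0) = 1/4 × 3/8 = 3/32 = P(S=2,T=0) ✓
  P(S=2)·P(T=1) = 1/4 × 5/8 = 5/32 = P(S=2,T=1) ✓

Yes, S and T are independent: every cell factors, so I(S;T) = 0 bits.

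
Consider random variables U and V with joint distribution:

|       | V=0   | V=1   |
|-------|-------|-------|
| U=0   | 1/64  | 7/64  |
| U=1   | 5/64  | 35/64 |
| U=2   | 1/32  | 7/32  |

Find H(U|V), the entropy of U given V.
Marginal P(V) (column sums):
  P(V=0) = 1/64 + 5/64 + 1/32 = 1/8
  P(V=1) = 7/64 + 35/64 + 7/32 = 7/8

H(U|V) = -Σ P(U,V)·log₂ P(U|V), where P(U|V) = P(U,V) / P(V)
  (U=0,V=0): P(U|V) = (1/64)/(1/8) = 1/8;  -(1/64)·log₂(1/8) = 0.0469
  (U=0,V=1): P(U|V) = (7/64)/(7/8) = 1/8;  -(7/64)·log₂(1/8) = 0.3281
  (U=1,V=0): P(U|V) = (5/64)/(1/8) = 5/8;  -(5/64)·log₂(5/8) = 0.0530
  (U=1,V=1): P(U|V) = (35/64)/(7/8) = 5/8;  -(35/64)·log₂(5/8) = 0.3708
  (U=2,V=0): P(U|V) = (1/32)/(1/8) = 1/4;  -(1/32)·log₂(1/4) = 0.0625
  (U=2,V=1): P(U|V) = (7/32)/(7/8) = 1/4;  -(7/32)·log₂(1/4) = 0.4375
H(U|V) = 0.0469 + 0.3281 + 0.0530 + 0.3708 + 0.0625 + 0.4375
  = 1.2988 bits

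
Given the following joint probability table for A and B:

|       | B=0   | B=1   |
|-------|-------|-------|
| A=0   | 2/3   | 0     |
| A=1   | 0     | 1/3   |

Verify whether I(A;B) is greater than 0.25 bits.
Marginal P(A) (row sums):
  P(A=0) = 2/3 + 0 = 2/3
  P(A=1) = 0 + 1/3 = 1/3
Marginal P(B) (column sums):
  P(B=0) = 2/3 + 0 = 2/3
  P(B=1) = 0 + 1/3 = 1/3

H(A) = -[(2/3)·log₂(2/3) + (1/3)·log₂(1/3)]
  = 0.3900 + 0.5283
  = 0.9183 bits
H(B) = -[(2/3)·log₂(2/3) + (1/3)·log₂(1/3)]
  = 0.3900 + 0.5283
  = 0.9183 bits
H(A,B) = -[(2/3)·log₂(2/3) + (1/3)·log₂(1/3)]
  = 0.3900 + 0.5283
  = 0.9183 bits

I(A;B) = H(A) + H(B) - H(A,B)
  = 0.9183 + 0.9183 - 0.9183
  = 0.9183 bits

Yes. I(A;B) = 0.9183 bits, which is > 0.25 bits.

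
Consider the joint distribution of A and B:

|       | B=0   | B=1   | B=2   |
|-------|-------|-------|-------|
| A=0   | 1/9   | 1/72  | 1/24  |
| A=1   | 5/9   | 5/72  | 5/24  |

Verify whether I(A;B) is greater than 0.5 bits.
Marginal P(A) (row sums):
  P(A=0) = 1/9 + 1/72 + 1/24 = 1/6
  P(A=1) = 5/9 + 5/72 + 5/24 = 5/6
Marginal P(B) (column sums):
  P(B=0) = 1/9 + 5/9 = 2/3
  P(B=1) = 1/72 + 5/72 = 1/12
  P(B=2) = 1/24 + 5/24 = 1/4

H(A) = -[(1/6)·log₂(1/6) + (5/6)·log₂(5/6)]
  = 0.4308 + 0.2192
  = 0.6500 bits
H(B) = -[(2/3)·log₂(2/3) + (1/12)·log₂(1/12) + (1/4)·log₂(1/4)]
  = 0.3900 + 0.2987 + 0.5000
  = 1.1887 bits
H(A,B) = -[(1/9)·log₂(1/9) + (1/72)·log₂(1/72) + (1/24)·log₂(1/24) + (5/9)·log₂(5/9) + (5/72)·log₂(5/72) + (5/24)·log₂(5/24)]
  = 0.3522 + 0.0857 + 0.1910 + 0.4711 + 0.2672 + 0.4715
  = 1.8387 bits

I(A;B) = H(A) + H(B) - H(A,B)
  = 0.6500 + 1.1887 - 1.8387
  = 0.0000 bits

No. I(A;B) = 0.0000 bits, which is ≤ 0.5 bits.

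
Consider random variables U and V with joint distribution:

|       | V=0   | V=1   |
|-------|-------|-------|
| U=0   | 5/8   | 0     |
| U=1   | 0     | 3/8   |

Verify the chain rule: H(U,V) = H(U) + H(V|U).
Left side:
H(U,V) = -[(5/8)·log₂(5/8) + (3/8)·log₂(3/8)]
  = 0.4238 + 0.5306
  = 0.9544 bits

Right side:
Marginal P(U) (row sums):
  P(U=0) = 5/8 + 0 = 5/8
  P(U=1) = 0 + 3/8 = 3/8
H(U) = -[(5/8)·log₂(5/8) + (3/8)·log₂(3/8)]
  = 0.4238 + 0.5306
  = 0.9544 bits
H(V|U) = -Σ P(U,V)·log₂ P(V|U), where P(V|U) = P(U,V) / P(U)
  (cells with P(U,V) = 0 contribute 0)
  (U=0,V=0): P(V|U) = (5/8)/(5/8) = 1;  -(5/8)·log₂(1) = 0.0000
  (U=1,V=1): P(V|U) = (3/8)/(3/8) = 1;  -(3/8)·log₂(1) = 0.0000
H(V|U) = 0.0000 + 0.0000
  = 0.0000 bits
H(U) + H(V|U) = 0.9544 + 0.0000 = 0.9544 bits

Both sides equal 0.9544 bits, so the chain rule holds ✓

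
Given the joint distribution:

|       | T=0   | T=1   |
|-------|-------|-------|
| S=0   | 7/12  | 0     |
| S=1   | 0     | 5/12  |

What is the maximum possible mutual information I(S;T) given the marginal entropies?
The upper bound on mutual information is I(S;T) ≤ min(H(S), H(T)).

Marginal P(S) (row sums):
  P(S=0) = 7/12 + 0 = 7/12
  P(S=1) = 0 + 5/12 = 5/12
Marginal P(T) (column sums):
  P(T=0) = 7/12 + 0 = 7/12
  P(T=1) = 0 + 5/12 = 5/12

H(S) = -[(7/12)·log₂(7/12) + (5/12)·log₂(5/12)]
  = 0.4536 + 0.5263
  = 0.9799 bits
H(T) = -[(7/12)·log₂(7/12) + (5/12)·log₂(5/12)]
  = 0.4536 + 0.5263
  = 0.9799 bits

Maximum possible I(S;T) = min(0.9799, 0.9799) = 0.9799 bits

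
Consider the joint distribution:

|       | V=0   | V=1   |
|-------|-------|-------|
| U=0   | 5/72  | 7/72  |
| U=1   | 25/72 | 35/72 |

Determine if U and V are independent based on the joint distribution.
Marginal P(U) (row sums):
  P(U=0) = 5/72 + 7/72 = 1/6
  P(U=1) = 25/72 + 35/72 = 5/6
Marginal P(V) (column sums):
  P(V=0) = 5/72 + 25/72 = 5/12
  P(V=1) = 7/72 + 35/72 = 7/12

U and V are independent iff P(U=i,V=j) = P(U=i)·P(V=j) for every cell.
  P(U=0)·P(V=0) = 1/6 × 5/12 = 5/72 = P(U=0,V=0) ✓
  P(U=0)·P(V=1) = 1/6 × 7/12 = 7/72 = P(U=0,V=1) ✓
  P(U=1)·P(V=0) = 5/6 × 5/12 = 25/72 = P(U=1,V=0) ✓
  P(U=1)·P(V=1) = 5/6 × 7/12 = 35/72 = P(U=1,V=1) ✓

Yes, U and V are independent: every cell factors, so I(U;V) = 0 bits.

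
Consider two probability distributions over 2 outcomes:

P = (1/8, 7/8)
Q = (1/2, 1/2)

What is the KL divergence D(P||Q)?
D(P||Q) = Σ P(i) log₂(P(i)/Q(i))
  i=0: (1/8) × log₂((1/8)/(1/2)) = (1/8) × log₂(1/4) = -0.2500
  i=1: (7/8) × log₂((7/8)/(1/2)) = (7/8) × log₂(7/4) = 0.7064
D(P||Q) = -0.2500 + 0.7064
  = 0.4564 bits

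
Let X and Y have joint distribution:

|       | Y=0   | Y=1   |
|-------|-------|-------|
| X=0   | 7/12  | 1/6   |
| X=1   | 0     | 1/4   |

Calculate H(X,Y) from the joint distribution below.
H(X,Y) = -Σ P(X,Y) log₂ P(X,Y), summed over the non-zero cells:
H(X,Y) = -[(7/12)·log₂(7/12) + (1/6)·log₂(1/6) + (1/4)·log₂(1/4)]
  = 0.4536 + 0.4308 + 0.5000
  = 1.3844 bits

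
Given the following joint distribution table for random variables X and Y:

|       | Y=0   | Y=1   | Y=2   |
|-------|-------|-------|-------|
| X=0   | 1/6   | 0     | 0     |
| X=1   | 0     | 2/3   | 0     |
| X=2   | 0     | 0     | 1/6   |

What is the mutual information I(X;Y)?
Marginal P(X) (row sums):
  P(X=0) = 1/6 + 0 + 0 = 1/6
  P(X=1) = 0 + 2/3 + 0 = 2/3
  P(X=2) = 0 + 0 + 1/6 = 1/6
Marginal P(Y) (column sums):
  P(Y=0) = 1/6 + 0 + 0 = 1/6
  P(Y=1) = 0 + 2/3 + 0 = 2/3
  P(Y=2) = 0 + 0 + 1/6 = 1/6

H(X) = -[(1/6)·log₂(1/6) + (2/3)·log₂(2/3) + (1/6)·log₂(1/6)]
  = 0.4308 + 0.3900 + 0.4308
  = 1.2516 bits
H(Y) = -[(1/6)·log₂(1/6) + (2/3)·log₂(2/3) + (1/6)·log₂(1/6)]
  = 0.4308 + 0.3900 + 0.4308
  = 1.2516 bits
H(X,Y) = -[(1/6)·log₂(1/6) + (2/3)·log₂(2/3) + (1/6)·log₂(1/6)]
  = 0.4308 + 0.3900 + 0.4308
  = 1.2516 bits

I(X;Y) = H(X) + H(Y) - H(X,Y)
  = 1.2516 + 1.2516 - 1.2516
  = 1.2516 bits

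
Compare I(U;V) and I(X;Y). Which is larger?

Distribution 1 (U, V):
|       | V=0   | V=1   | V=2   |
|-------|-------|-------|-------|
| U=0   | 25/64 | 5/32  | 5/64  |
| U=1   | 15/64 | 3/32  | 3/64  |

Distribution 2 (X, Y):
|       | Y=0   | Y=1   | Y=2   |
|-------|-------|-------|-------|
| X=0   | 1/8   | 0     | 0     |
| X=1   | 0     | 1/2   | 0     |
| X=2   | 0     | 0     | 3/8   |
Distribution 1 (U, V):
Marginal P(U) (row sums):
  P(U=0) = 25/64 + 5/32 + 5/64 = 5/8
  P(U=1) = 15/64 + 3/32 + 3/64 = 3/8
Marginal P(V) (column sums):
  P(V=0) = 25/64 + 15/64 = 5/8
  P(V=1) = 5/32 + 3/32 = 1/4
  P(V=2) = 5/64 + 3/64 = 1/8

H(U) = -[(5/8)·log₂(5/8) + (3/8)·log₂(3/8)]
  = 0.4238 + 0.5306
  = 0.9544 bits
H(V) = -[(5/8)·log₂(5/8) + (1/4)·log₂(1/4) + (1/8)·log₂(1/8)]
  = 0.4238 + 0.5000 + 0.3750
  = 1.2988 bits
H(U,V) = -[(25/64)·log₂(25/64) + (5/32)·log₂(5/32) + (5/64)·log₂(5/64) + (15/64)·log₂(15/64) + (3/32)·log₂(3/32) + (3/64)·log₂(3/64)]
  = 0.5297 + 0.4184 + 0.2873 + 0.4906 + 0.3202 + 0.2070
  = 2.2532 bits

I(U;V) = H(U) + H(V) - H(U,V)
  = 0.9544 + 1.2988 - 2.2532
  = 0.0000 bits

Distribution 2 (X, Y):
Marginal P(X) (row sums):
  P(X=0) = 1/8 + 0 + 0 = 1/8
  P(X=1) = 0 + 1/2 + 0 = 1/2
  P(X=2) = 0 + 0 + 3/8 = 3/8
Marginal P(Y) (column sums):
  P(Y=0) = 1/8 + 0 + 0 = 1/8
  P(Y=1) = 0 + 1/2 + 0 = 1/2
  P(Y=2) = 0 + 0 + 3/8 = 3/8

H(X) = -[(1/8)·log₂(1/8) + (1/2)·log₂(1/2) + (3/8)·log₂(3/8)]
  = 0.3750 + 0.5000 + 0.5306
  = 1.4056 bits
H(Y) = -[(1/8)·log₂(1/8) + (1/2)·log₂(1/2) + (3/8)·log₂(3/8)]
  = 0.3750 + 0.5000 + 0.5306
  = 1.4056 bits
H(X,Y) = -[(1/8)·log₂(1/8) + (1/2)·log₂(1/2) + (3/8)·log₂(3/8)]
  = 0.3750 + 0.5000 + 0.5306
  = 1.4056 bits

I(X;Y) = H(X) + H(Y) - H(X,Y)
  = 1.4056 + 1.4056 - 1.4056
  = 1.4056 bits

I(X;Y) = 1.4056 bits > I(U;V) = 0.0000 bits, so (X, Y) has the higher mutual information (stronger dependence).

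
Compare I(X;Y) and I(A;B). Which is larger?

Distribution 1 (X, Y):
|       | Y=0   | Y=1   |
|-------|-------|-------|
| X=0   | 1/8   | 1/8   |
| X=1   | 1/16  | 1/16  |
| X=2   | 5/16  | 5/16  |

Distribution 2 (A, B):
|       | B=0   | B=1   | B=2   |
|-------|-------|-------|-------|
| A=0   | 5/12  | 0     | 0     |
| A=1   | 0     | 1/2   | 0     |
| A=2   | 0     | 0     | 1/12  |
Distribution 1 (X, Y):
Marginal P(X) (row sums):
  P(X=0) = 1/8 + 1/8 = 1/4
  P(X=1) = 1/16 + 1/16 = 1/8
  P(X=2) = 5/16 + 5/16 = 5/8
Marginal P(Y) (column sums):
  P(Y=0) = 1/8 + 1/16 + 5/16 = 1/2
  P(Y=1) = 1/8 + 1/16 + 5/16 = 1/2

H(X) = -[(1/4)·log₂(1/4) + (1/8)·log₂(1/8) + (5/8)·log₂(5/8)]
  = 0.5000 + 0.3750 + 0.4238
  = 1.2988 bits
H(Y) = -[(1/2)·log₂(1/2) + (1/2)·log₂(1/2)]
  = 0.5000 + 0.5000
  = 1.0000 bits
H(X,Y) = -[(1/8)·log₂(1/8) + (1/8)·log₂(1/8) + (1/16)·log₂(1/16) + (1/16)·log₂(1/16) + (5/16)·log₂(5/16) + (5/16)·log₂(5/16)]
  = 0.3750 + 0.3750 + 0.2500 + 0.2500 + 0.5244 + 0.5244
  = 2.2988 bits

I(X;Y) = H(X) + H(Y) - H(X,Y)
  = 1.2988 + 1.0000 - 2.2988
  = 0.0000 bits

Distribution 2 (A, B):
Marginal P(A) (row sums):
  P(A=0) = 5/12 + 0 + 0 = 5/12
  P(A=1) = 0 + 1/2 + 0 = 1/2
  P(A=2) = 0 + 0 + 1/12 = 1/12
Marginal P(B) (column sums):
  P(B=0) = 5/12 + 0 + 0 = 5/12
  P(B=1) = 0 + 1/2 + 0 = 1/2
  P(B=2) = 0 + 0 + 1/12 = 1/12

H(A) = -[(5/12)·log₂(5/12) + (1/2)·log₂(1/2) + (1/12)·log₂(1/12)]
  = 0.5263 + 0.5000 + 0.2987
  = 1.3250 bits
H(B) = -[(5/12)·log₂(5/12) + (1/2)·log₂(1/2) + (1/12)·log₂(1/12)]
  = 0.5263 + 0.5000 + 0.2987
  = 1.3250 bits
H(A,B) = -[(5/12)·log₂(5/12) + (1/2)·log₂(1/2) + (1/12)·log₂(1/12)]
  = 0.5263 + 0.5000 + 0.2987
  = 1.3250 bits

I(A;B) = H(A) + H(B) - H(A,B)
  = 1.3250 + 1.3250 - 1.3250
  = 1.3250 bits

I(A;B) = 1.3250 bits > I(X;Y) = 0.0000 bits, so (A, B) has the higher mutual information (stronger dependence).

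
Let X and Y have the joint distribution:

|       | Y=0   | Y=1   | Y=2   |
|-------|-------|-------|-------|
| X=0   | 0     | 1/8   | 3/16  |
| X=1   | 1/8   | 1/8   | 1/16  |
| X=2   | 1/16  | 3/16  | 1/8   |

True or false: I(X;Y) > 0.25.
Marginal P(X) (row sums):
  P(X=0) = 0 + 1/8 + 3/16 = 5/16
  P(X=1) = 1/8 + 1/8 + 1/16 = 5/16
  P(X=2) = 1/16 + 3/16 + 1/8 = 3/8
Marginal P(Y) (column sums):
  P(Y=0) = 0 + 1/8 + 1/16 = 3/16
  P(Y=1) = 1/8 + 1/8 + 3/16 = 7/16
  P(Y=2) = 3/16 + 1/16 + 1/8 = 3/8

H(X) = -[(5/16)·log₂(5/16) + (5/16)·log₂(5/16) + (3/8)·log₂(3/8)]
  = 0.5244 + 0.5244 + 0.5306
  = 1.5794 bits
H(Y) = -[(3/16)·log₂(3/16) + (7/16)·log₂(7/16) + (3/8)·log₂(3/8)]
  = 0.4528 + 0.5218 + 0.5306
  = 1.5052 bits
H(X,Y) = -[(1/8)·log₂(1/8) + (3/16)·log₂(3/16) + (1/8)·log₂(1/8) + (1/8)·log₂(1/8) + (1/16)·log₂(1/16) + (1/16)·log₂(1/16) + (3/16)·log₂(3/16) + (1/8)·log₂(1/8)]
  = 0.3750 + 0.4528 + 0.3750 + 0.3750 + 0.2500 + 0.2500 + 0.4528 + 0.3750
  = 2.9056 bits

I(X;Y) = H(X) + H(Y) - H(X,Y)
  = 1.5794 + 1.5052 - 2.9056
  = 0.1790 bits

False. I(X;Y) = 0.1790 bits, which is ≤ 0.25 bits.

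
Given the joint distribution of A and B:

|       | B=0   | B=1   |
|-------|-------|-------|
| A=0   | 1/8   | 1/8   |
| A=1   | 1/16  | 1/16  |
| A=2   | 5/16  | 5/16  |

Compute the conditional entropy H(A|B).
Marginal P(B) (column sums):
  P(B=0) = 1/8 + 1/16 + 5/16 = 1/2
  P(B=1) = 1/8 + 1/16 + 5/16 = 1/2

H(A|B) = -Σ P(A,B)·log₂ P(A|B), where P(A|B) = P(A,B) / P(B)
  (A=0,B=0): P(A|B) = (1/8)/(1/2) = 1/4;  -(1/8)·log₂(1/4) = 0.2500
  (A=0,B=1): P(A|B) = (1/8)/(1/2) = 1/4;  -(1/8)·log₂(1/4) = 0.2500
  (A=1,B=0): P(A|B) = (1/16)/(1/2) = 1/8;  -(1/16)·log₂(1/8) = 0.1875
  (A=1,B=1): P(A|B) = (1/16)/(1/2) = 1/8;  -(1/16)·log₂(1/8) = 0.1875
  (A=2,B=0): P(A|B) = (5/16)/(1/2) = 5/8;  -(5/16)·log₂(5/8) = 0.2119
  (A=2,B=1): P(A|B) = (5/16)/(1/2) = 5/8;  -(5/16)·log₂(5/8) = 0.2119
H(A|B) = 0.2500 + 0.2500 + 0.1875 + 0.1875 + 0.2119 + 0.2119
  = 1.2988 bits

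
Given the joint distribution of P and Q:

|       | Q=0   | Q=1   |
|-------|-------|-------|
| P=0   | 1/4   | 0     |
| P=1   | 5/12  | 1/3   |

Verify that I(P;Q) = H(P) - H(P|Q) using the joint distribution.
Left side, from I(P;Q) = H(P) + H(Q) - H(P,Q):
Marginal P(P) (row sums):
  P(P=0) = 1/4 + 0 = 1/4
  P(P=1) = 5/12 + 1/3 = 3/4
Marginal P(Q) (column sums):
  P(Q=0) = 1/4 + 5/12 = 2/3
  P(Q=1) = 0 + 1/3 = 1/3

H(P) = -[(1/4)·log₂(1/4) + (3/4)·log₂(3/4)]
  = 0.5000 + 0.3113
  = 0.8113 bits
H(Q) = -[(2/3)·log₂(2/3) + (1/3)·log₂(1/3)]
  = 0.3900 + 0.5283
  = 0.9183 bits
H(P,Q) = -[(1/4)·log₂(1/4) + (5/12)·log₂(5/12) + (1/3)·log₂(1/3)]
  = 0.5000 + 0.5263 + 0.5283
  = 1.5546 bits

I(P;Q) = H(P) + H(Q) - H(P,Q)
  = 0.8113 + 0.9183 - 1.5546
  = 0.1750 bits

Right side, with H(P|Q) computed directly from the conditional probabilities:
H(P|Q) = -Σ P(P,Q)·log₂ P(P|Q), where P(P|Q) = P(P,Q) / P(Q)
  (cells with P(P,Q) = 0 contribute 0)
  (P=0,Q=0): P(P|Q) = (1/4)/(2/3) = 3/8;  -(1/4)·log₂(3/8) = 0.3538
  (P=1,Q=0): P(P|Q) = (5/12)/(2/3) = 5/8;  -(5/12)·log₂(5/8) = 0.2825
  (P=1,Q=1): P(P|Q) = (1/3)/(1/3) = 1;  -(1/3)·log₂(1) = 0.0000
H(P|Q) = 0.3538 + 0.2825 + 0.0000
  = 0.6363 bits
H(P) - H(P|Q) = 0.8113 - 0.6363 = 0.1750 bits

Both sides equal 0.1750 bits, so I(P;Q) = H(P) - H(P|Q) ✓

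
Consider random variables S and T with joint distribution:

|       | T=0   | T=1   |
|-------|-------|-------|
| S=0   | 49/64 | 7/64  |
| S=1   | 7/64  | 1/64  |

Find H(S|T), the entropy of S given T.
Marginal P(T) (column sums):
  P(T=0) = 49/64 + 7/64 = 7/8
  P(T=1) = 7/64 + 1/64 = 1/8

H(S|T) = -Σ P(S,T)·log₂ P(S|T), where P(S|T) = P(S,T) / P(T)
  (S=0,T=0): P(S|T) = (49/64)/(7/8) = 7/8;  -(49/64)·log₂(7/8) = 0.1475
  (S=0,T=1): P(S|T) = (7/64)/(1/8) = 7/8;  -(7/64)·log₂(7/8) = 0.0211
  (S=1,T=0): P(S|T) = (7/64)/(7/8) = 1/8;  -(7/64)·log₂(1/8) = 0.3281
  (S=1,T=1): P(S|T) = (1/64)/(1/8) = 1/8;  -(1/64)·log₂(1/8) = 0.0469
H(S|T) = 0.1475 + 0.0211 + 0.3281 + 0.0469
  = 0.5436 bits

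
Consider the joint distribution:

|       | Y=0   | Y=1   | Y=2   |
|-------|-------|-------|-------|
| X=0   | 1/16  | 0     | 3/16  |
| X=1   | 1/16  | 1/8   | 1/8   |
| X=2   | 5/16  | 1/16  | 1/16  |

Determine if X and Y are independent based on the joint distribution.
Marginal P(X) (row sums):
  P(X=0) = 1/16 + 0 + 3/16 = 1/4
  P(X=1) = 1/16 + 1/8 + 1/8 = 5/16
  P(X=2) = 5/16 + 1/16 + 1/16 = 7/16
Marginal P(Y) (column sums):
  P(Y=0) = 1/16 + 1/16 + 5/16 = 7/16
  P(Y=1) = 0 + 1/8 + 1/16 = 3/16
  P(Y=2) = 3/16 + 1/8 + 1/16 = 3/8

X and Y are independent iff P(X=i,Y=j) = P(X=i)·P(Y=j) for every cell.
  P(X=0)·P(Y=0) = 1/4 × 7/16 = 7/64, but P(X=0,Y=0) = 1/16 ✗

No, X and Y are not independent. Quantitatively, I(X;Y) > 0:

H(X) = -[(1/4)·log₂(1/4) + (5/16)·log₂(5/16) + (7/16)·log₂(7/16)]
  = 0.5000 + 0.5244 + 0.5218
  = 1.5462 bits
H(Y) = -[(7/16)·log₂(7/16) + (3/16)·log₂(3/16) + (3/8)·log₂(3/8)]
  = 0.5218 + 0.4528 + 0.5306
  = 1.5052 bits
H(X,Y) = -[(1/16)·log₂(1/16) + (3/16)·log₂(3/16) + (1/16)·log₂(1/16) + (1/8)·log₂(1/8) + (1/8)·log₂(1/8) + (5/16)·log₂(5/16) + (1/16)·log₂(1/16) + (1/16)·log₂(1/16)]
  = 0.2500 + 0.4528 + 0.2500 + 0.3750 + 0.3750 + 0.5244 + 0.2500 + 0.2500
  = 2.7272 bits
I(X;Y) = H(X) + H(Y) - H(X,Y) = 1.5462 + 1.5052 - 2.7272 = 0.3242 bits > 0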